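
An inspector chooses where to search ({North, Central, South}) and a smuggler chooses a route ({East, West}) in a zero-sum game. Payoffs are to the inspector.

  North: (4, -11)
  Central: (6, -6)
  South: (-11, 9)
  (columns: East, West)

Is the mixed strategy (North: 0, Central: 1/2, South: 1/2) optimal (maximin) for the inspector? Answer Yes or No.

No

Against East this mix gives (1/2)·6 + (1/2)·(-11) = -5/2.
Against West this mix gives (1/2)·(-6) + (1/2)·9 = 3/2.
The smuggler will play East, holding the inspector to -5/2. Shifting weight toward the row that does better against East would raise this floor (the equalizing mix achieves -3/8 against both East and West), so the proposed strategy is not optimal.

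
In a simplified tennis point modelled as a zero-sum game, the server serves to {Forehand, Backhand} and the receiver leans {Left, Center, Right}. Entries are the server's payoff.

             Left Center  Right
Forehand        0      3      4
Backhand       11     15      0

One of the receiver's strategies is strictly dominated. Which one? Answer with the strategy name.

Left holds the server's payoff strictly below Center in every row: 0 < 3, 11 < 15.
So Center is strictly dominated for the receiver.

Center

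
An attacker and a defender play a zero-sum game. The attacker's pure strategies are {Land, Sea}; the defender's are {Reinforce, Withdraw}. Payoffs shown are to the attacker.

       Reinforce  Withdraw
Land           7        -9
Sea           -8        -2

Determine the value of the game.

-43/11

Row minima: Land → -9, Sea → -8; maximin = -8.
Column maxima: Reinforce → 7, Withdraw → -2; minimax = -2.
-8 ≠ -2, so there is no saddle point; optimal play is mixed.
Let the attacker play Land with probability p. Expected payoff against Reinforce: 7p + (-8)(1−p) = 15p − 8; against Withdraw: (-9)p + (-2)(1−p) = −7p − 2.
Setting these equal: 15p − 8 = −7p − 2 ⇒ 22p = 6 ⇒ p = 3/11, and the value is (15)·(3/11) − 8 = -43/11.
For the defender: with q = P(Reinforce), equating Land's and Sea's payoffs gives 16q − 9 = −6q − 2 ⇒ q = 7/22.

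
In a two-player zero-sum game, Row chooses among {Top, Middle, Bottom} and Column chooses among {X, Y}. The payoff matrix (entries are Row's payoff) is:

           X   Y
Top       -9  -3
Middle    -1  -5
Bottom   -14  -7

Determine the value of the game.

-21/5

Row minima: Top → -9, Middle → -5, Bottom → -14; maximin = -5.
Column maxima: X → -1, Y → -3; minimax = -3.
-5 ≠ -3, so there is no saddle point; optimal play is mixed.
Bottom is strictly dominated by Top, so Row never plays it.
On the remaining 2×2 (Top, Middle vs X, Y):
Let Row play Top with probability p. Expected payoff against X: (-9)p + (-1)(1−p) = −8p − 1; against Y: (-3)p + (-5)(1−p) = 2p − 5.
Setting these equal: −8p − 1 = 2p − 5 ⇒ −10p = -4 ⇒ p = 2/5, and the value is (-8)·(2/5) − 1 = -21/5.
For Column: with q = P(X), equating Top's and Middle's payoffs gives −6q − 3 = 4q − 5 ⇒ q = 1/5.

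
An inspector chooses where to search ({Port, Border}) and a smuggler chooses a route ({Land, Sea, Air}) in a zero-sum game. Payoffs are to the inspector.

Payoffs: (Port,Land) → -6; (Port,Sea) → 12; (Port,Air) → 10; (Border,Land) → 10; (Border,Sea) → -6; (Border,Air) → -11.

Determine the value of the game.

Row minima: Port → -6, Border → -11; maximin = -6.
Column maxima: Land → 10, Sea → 12, Air → 10; minimax = 10.
-6 ≠ 10, so there is no saddle point; optimal play is mixed.
Sea is strictly dominated by Air (it gives the inspector strictly more in every row), so the smuggler never plays it.
On the remaining 2×2 (Port, Border vs Land, Air):
Let the inspector play Port with probability p. Expected payoff against Land: (-6)p + 10(1−p) = −16p + 10; against Air: 10p + (-11)(1−p) = 21p − 11.
Setting these equal: −16p + 10 = 21p − 11 ⇒ −37p = -21 ⇒ p = 21/37, and the value is (-16)·(21/37) + 10 = 34/37.
For the smuggler: with q = P(Land), equating Port's and Border's payoffs gives −16q + 10 = 21q − 11 ⇒ q = 21/37.

34/37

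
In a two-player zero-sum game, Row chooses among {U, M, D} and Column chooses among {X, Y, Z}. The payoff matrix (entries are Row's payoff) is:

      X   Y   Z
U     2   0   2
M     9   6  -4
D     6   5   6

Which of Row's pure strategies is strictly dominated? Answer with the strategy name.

D gives a strictly higher payoff than U against every column: 6 > 2, 5 > 0, 6 > 2.
So U is strictly dominated and Row never plays it.

U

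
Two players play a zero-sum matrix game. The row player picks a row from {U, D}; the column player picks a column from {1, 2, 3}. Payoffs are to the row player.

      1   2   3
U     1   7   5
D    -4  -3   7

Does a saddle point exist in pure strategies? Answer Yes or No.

Yes

Row minima: U → 1, D → -4; maximin = 1.
Column maxima: 1 → 1, 2 → 7, 3 → 7; minimax = 1.
maximin = minimax = 1, so a saddle point exists.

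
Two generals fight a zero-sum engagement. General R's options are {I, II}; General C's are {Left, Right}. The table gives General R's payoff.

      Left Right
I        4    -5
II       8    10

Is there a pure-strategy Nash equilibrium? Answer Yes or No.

Row minima: I → -5, II → 8; maximin = 8.
Column maxima: Left → 8, Right → 10; minimax = 8.
maximin = minimax = 8, so a saddle point exists.

Yes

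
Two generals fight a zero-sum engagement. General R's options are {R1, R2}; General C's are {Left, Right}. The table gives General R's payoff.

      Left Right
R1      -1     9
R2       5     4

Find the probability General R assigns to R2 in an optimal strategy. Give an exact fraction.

10/11

Row minima: R1 → -1, R2 → 4; maximin = 4.
Column maxima: Left → 5, Right → 9; minimax = 5.
4 ≠ 5, so there is no saddle point; optimal play is mixed.
Let General R play R1 with probability p. Expected payoff against Left: (-1)p + 5(1−p) = −6p + 5; against Right: 9p + 4(1−p) = 5p + 4.
Setting these equal: −6p + 5 = 5p + 4 ⇒ −11p = -1 ⇒ p = 1/11, and the value is (-6)·(1/11) + 5 = 49/11.
For General C: with q = P(Left), equating R1's and R2's payoffs gives −10q + 9 = q + 4 ⇒ q = 5/11.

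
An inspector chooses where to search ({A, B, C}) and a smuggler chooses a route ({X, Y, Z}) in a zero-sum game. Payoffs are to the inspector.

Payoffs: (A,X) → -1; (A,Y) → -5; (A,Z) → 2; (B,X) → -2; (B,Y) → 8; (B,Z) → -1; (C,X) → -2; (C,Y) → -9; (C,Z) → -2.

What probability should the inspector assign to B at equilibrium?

Row minima: A → -5, B → -2, C → -9; maximin = -2.
Column maxima: X → -1, Y → 8, Z → 2; minimax = -1.
-2 ≠ -1, so there is no saddle point; optimal play is mixed.
C is strictly dominated by A, so the inspector never plays it.
With C eliminated, Z is strictly dominated by X (it gives the inspector strictly more in every remaining row), so the smuggler never plays it.
On the remaining 2×2 (A, B vs X, Y):
Let the inspector play A with probability p. Expected payoff against X: (-1)p + (-2)(1−p) = p − 2; against Y: (-5)p + 8(1−p) = −13p + 8.
Setting these equal: p − 2 = −13p + 8 ⇒ 14p = 10 ⇒ p = 5/7, and the value is (1)·(5/7) − 2 = -9/7.
For the smuggler: with q = P(X), equating A's and B's payoffs gives 4q − 5 = −10q + 8 ⇒ q = 13/14.

2/7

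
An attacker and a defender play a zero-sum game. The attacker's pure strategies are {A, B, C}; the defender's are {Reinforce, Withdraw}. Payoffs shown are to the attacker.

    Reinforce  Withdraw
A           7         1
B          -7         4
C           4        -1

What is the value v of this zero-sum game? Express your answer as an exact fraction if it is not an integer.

Row minima: A → 1, B → -7, C → -1; maximin = 1.
Column maxima: Reinforce → 7, Withdraw → 4; minimax = 4.
1 ≠ 4, so there is no saddle point; optimal play is mixed.
C is strictly dominated by A, so the attacker never plays it.
On the remaining 2×2 (A, B vs Reinforce, Withdraw):
Let the attacker play A with probability p. Expected payoff against Reinforce: 7p + (-7)(1−p) = 14p − 7; against Withdraw: 1p + 4(1−p) = −3p + 4.
Setting these equal: 14p − 7 = −3p + 4 ⇒ 17p = 11 ⇒ p = 11/17, and the value is (14)·(11/17) − 7 = 35/17.
For the defender: with q = P(Reinforce), equating A's and B's payoffs gives 6q + 1 = −11q + 4 ⇒ q = 3/17.

35/17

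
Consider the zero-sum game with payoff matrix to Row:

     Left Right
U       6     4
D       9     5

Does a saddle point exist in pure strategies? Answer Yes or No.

Yes

Row minima: U → 4, D → 5; maximin = 5.
Column maxima: Left → 9, Right → 5; minimax = 5.
maximin = minimax = 5, so a saddle point exists.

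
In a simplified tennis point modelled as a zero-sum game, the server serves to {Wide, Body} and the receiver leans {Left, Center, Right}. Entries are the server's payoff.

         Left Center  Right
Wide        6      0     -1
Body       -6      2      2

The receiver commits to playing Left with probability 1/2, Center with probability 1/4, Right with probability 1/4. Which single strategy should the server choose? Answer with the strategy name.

Expected payoff of Wide: (1/2)·6 + (1/4)·0 + (1/4)·(-1) = 11/4.
Expected payoff of Body: (1/2)·(-6) + (1/4)·2 + (1/4)·2 = -2.
The largest is 11/4, so the server's best response is Wide.

Wide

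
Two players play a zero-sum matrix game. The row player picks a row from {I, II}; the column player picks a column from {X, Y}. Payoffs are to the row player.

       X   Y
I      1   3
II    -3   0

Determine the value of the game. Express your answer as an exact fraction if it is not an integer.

1

Row minima: I → 1, II → -3; maximin = 1.
Column maxima: X → 1, Y → 3; minimax = 1.
Since maximin = minimax = 1, there is a saddle point and the value is 1.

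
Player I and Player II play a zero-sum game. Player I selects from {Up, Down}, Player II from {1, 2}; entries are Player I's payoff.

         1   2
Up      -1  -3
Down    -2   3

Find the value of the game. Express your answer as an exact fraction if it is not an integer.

-9/7

Row minima: Up → -3, Down → -2; maximin = -2.
Column maxima: 1 → -1, 2 → 3; minimax = -1.
-2 ≠ -1, so there is no saddle point; optimal play is mixed.
Let Player I play Up with probability p. Expected payoff against 1: (-1)p + (-2)(1−p) = p − 2; against 2: (-3)p + 3(1−p) = −6p + 3.
Setting these equal: p − 2 = −6p + 3 ⇒ 7p = 5 ⇒ p = 5/7, and the value is (1)·(5/7) − 2 = -9/7.
For Player II: with q = P(1), equating Up's and Down's payoffs gives 2q − 3 = −5q + 3 ⇒ q = 6/7.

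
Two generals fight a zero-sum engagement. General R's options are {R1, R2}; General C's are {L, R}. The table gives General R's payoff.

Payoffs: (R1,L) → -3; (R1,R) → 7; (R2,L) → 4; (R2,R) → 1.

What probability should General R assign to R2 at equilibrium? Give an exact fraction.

Row minima: R1 → -3, R2 → 1; maximin = 1.
Column maxima: L → 4, R → 7; minimax = 4.
1 ≠ 4, so there is no saddle point; optimal play is mixed.
Let General R play R1 with probability p. Expected payoff against L: (-3)p + 4(1−p) = −7p + 4; against R: 7p + 1(1−p) = 6p + 1.
Setting these equal: −7p + 4 = 6p + 1 ⇒ −13p = -3 ⇒ p = 3/13, and the value is (-7)·(3/13) + 4 = 31/13.
For General C: with q = P(L), equating R1's and R2's payoffs gives −10q + 7 = 3q + 1 ⇒ q = 6/13.

10/13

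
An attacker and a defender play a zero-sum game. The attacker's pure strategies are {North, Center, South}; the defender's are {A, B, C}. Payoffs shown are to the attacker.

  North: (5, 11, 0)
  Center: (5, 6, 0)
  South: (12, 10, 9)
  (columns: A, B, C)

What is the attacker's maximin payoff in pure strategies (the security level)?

Row minima: North → 0, Center → 0, South → 9.
The best of these is 9.

9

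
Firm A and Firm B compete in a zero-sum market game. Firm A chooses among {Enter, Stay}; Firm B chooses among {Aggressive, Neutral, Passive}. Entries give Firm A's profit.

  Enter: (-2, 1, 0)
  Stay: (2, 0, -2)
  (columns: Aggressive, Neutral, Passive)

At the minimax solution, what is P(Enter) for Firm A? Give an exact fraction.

Row minima: Enter → -2, Stay → -2; maximin = -2.
Column maxima: Aggressive → 2, Neutral → 1, Passive → 0; minimax = 0.
-2 ≠ 0, so there is no saddle point; optimal play is mixed.
Neutral is strictly dominated by Passive (it gives Firm A strictly more in every row), so Firm B never plays it.
On the remaining 2×2 (Enter, Stay vs Aggressive, Passive):
Let Firm A play Enter with probability p. Expected payoff against Aggressive: (-2)p + 2(1−p) = −4p + 2; against Passive: 0p + (-2)(1−p) = 2p − 2.
Setting these equal: −4p + 2 = 2p − 2 ⇒ −6p = -4 ⇒ p = 2/3, and the value is (-4)·(2/3) + 2 = -2/3.
For Firm B: with q = P(Aggressive), equating Enter's and Stay's payoffs gives −2q = 4q − 2 ⇒ q = 1/3.

2/3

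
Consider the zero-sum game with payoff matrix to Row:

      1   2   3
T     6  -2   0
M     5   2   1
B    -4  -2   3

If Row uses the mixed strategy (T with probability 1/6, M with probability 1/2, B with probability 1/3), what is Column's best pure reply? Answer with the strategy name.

If Column plays 1, Row's expected payoff is (1/6)·6 + (1/2)·5 + (1/3)·(-4) = 13/6.
If Column plays 2, Row's expected payoff is (1/6)·(-2) + (1/2)·2 + (1/3)·(-2) = 0.
If Column plays 3, Row's expected payoff is (1/6)·0 + (1/2)·1 + (1/3)·3 = 3/2.
Column minimizes Row's payoff; the smallest is 0, so the best response is 2.

2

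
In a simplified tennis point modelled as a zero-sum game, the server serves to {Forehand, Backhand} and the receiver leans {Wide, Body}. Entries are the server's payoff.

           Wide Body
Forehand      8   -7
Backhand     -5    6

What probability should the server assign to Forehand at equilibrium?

Row minima: Forehand → -7, Backhand → -5; maximin = -5.
Column maxima: Wide → 8, Body → 6; minimax = 6.
-5 ≠ 6, so there is no saddle point; optimal play is mixed.
Let the server play Forehand with probability p. Expected payoff against Wide: 8p + (-5)(1−p) = 13p − 5; against Body: (-7)p + 6(1−p) = −13p + 6.
Setting these equal: 13p − 5 = −13p + 6 ⇒ 26p = 11 ⇒ p = 11/26, and the value is (13)·(11/26) − 5 = 1/2.
For the receiver: with q = P(Wide), equating Forehand's and Backhand's payoffs gives 15q − 7 = −11q + 6 ⇒ q = 1/2.

11/26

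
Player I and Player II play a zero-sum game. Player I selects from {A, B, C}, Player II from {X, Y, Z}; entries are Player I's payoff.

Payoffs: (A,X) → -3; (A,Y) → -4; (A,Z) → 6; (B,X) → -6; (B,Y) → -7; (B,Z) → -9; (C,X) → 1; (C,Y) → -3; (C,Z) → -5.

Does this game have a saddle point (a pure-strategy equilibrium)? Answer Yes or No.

No

Row minima: A → -4, B → -9, C → -5; maximin = -4.
Column maxima: X → 1, Y → -3, Z → 6; minimax = -3.
-4 ≠ -3, so no pure-strategy equilibrium exists.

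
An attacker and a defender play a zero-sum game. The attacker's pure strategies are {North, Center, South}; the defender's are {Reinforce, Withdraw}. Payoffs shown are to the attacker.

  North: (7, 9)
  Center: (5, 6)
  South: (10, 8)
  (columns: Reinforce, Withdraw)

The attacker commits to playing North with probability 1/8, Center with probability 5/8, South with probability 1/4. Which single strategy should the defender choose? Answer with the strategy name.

Reinforce

If the defender plays Reinforce, the attacker's expected payoff is (1/8)·7 + (5/8)·5 + (1/4)·10 = 13/2.
If the defender plays Withdraw, the attacker's expected payoff is (1/8)·9 + (5/8)·6 + (1/4)·8 = 55/8.
The defender minimizes the attacker's payoff; the smallest is 13/2, so the best response is Reinforce.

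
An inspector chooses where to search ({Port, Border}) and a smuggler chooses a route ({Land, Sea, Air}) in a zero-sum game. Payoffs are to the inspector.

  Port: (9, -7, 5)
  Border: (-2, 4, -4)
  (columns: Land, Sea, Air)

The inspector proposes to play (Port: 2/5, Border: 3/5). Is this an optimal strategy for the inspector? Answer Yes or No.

Against Land this mix gives (2/5)·9 + (3/5)·(-2) = 12/5.
Against Sea this mix gives (2/5)·(-7) + (3/5)·4 = -2/5.
Against Air this mix gives (2/5)·5 + (3/5)·(-4) = -2/5.
All of the smuggler's active replies (Sea, Air) yield -2/5, and no column does worse for the inspector. The mix makes the smuggler indifferent and guarantees -2/5, so it is optimal.

Yes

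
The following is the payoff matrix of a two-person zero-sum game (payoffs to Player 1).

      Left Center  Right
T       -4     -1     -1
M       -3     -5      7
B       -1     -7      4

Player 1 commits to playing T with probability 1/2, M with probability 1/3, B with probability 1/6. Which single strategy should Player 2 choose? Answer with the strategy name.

If Player 2 plays Left, Player 1's expected payoff is (1/2)·(-4) + (1/3)·(-3) + (1/6)·(-1) = -19/6.
If Player 2 plays Center, Player 1's expected payoff is (1/2)·(-1) + (1/3)·(-5) + (1/6)·(-7) = -10/3.
If Player 2 plays Right, Player 1's expected payoff is (1/2)·(-1) + (1/3)·7 + (1/6)·4 = 5/2.
Player 2 minimizes Player 1's payoff; the smallest is -10/3, so the best response is Center.

Center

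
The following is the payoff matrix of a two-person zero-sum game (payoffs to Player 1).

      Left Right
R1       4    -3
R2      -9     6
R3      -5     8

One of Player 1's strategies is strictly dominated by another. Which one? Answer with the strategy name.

R2

R3 gives a strictly higher payoff than R2 against every column: -5 > -9, 8 > 6.
So R2 is strictly dominated and Player 1 never plays it.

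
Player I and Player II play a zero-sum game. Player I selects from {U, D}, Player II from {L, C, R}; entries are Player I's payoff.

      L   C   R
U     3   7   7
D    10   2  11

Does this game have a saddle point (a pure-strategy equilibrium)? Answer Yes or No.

No

Row minima: U → 3, D → 2; maximin = 3.
Column maxima: L → 10, C → 7, R → 11; minimax = 7.
3 ≠ 7, so no pure-strategy equilibrium exists.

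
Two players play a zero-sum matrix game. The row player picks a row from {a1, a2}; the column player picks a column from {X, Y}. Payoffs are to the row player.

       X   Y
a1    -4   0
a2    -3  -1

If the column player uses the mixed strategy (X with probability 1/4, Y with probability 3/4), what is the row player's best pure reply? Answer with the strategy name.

a1

Expected payoff of a1: (1/4)·(-4) + (3/4)·0 = -1.
Expected payoff of a2: (1/4)·(-3) + (3/4)·(-1) = -3/2.
The largest is -1, so the row player's best response is a1.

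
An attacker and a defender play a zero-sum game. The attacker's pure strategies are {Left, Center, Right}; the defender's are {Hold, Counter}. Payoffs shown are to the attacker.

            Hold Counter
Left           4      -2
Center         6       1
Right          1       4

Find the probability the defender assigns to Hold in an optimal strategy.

3/8

Row minima: Left → -2, Center → 1, Right → 1; maximin = 1.
Column maxima: Hold → 6, Counter → 4; minimax = 4.
1 ≠ 4, so there is no saddle point; optimal play is mixed.
Left is strictly dominated by Center, so the attacker never plays it.
On the remaining 2×2 (Center, Right vs Hold, Counter):
Let the attacker play Center with probability p. Expected payoff against Hold: 6p + 1(1−p) = 5p + 1; against Counter: 1p + 4(1−p) = −3p + 4.
Setting these equal: 5p + 1 = −3p + 4 ⇒ 8p = 3 ⇒ p = 3/8, and the value is (5)·(3/8) + 1 = 23/8.
For the defender: with q = P(Hold), equating Center's and Right's payoffs gives 5q + 1 = −3q + 4 ⇒ q = 3/8.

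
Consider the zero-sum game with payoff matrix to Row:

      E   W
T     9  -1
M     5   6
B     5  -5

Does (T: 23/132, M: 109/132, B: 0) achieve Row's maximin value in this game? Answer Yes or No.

Against E this mix gives (23/132)·9 + (109/132)·5 = 188/33.
Against W this mix gives (23/132)·(-1) + (109/132)·6 = 631/132.
Column will play W, holding Row to 631/132. Shifting weight toward the row that does better against W would raise this floor (the equalizing mix achieves 59/11 against both W and E), so the proposed strategy is not optimal.

No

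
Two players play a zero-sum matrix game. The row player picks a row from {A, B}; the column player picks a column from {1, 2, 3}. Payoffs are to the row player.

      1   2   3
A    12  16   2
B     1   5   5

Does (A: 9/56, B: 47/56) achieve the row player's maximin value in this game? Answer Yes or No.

No

Against 1 this mix gives (9/56)·12 + (47/56)·1 = 155/56.
Against 2 this mix gives (9/56)·16 + (47/56)·5 = 379/56.
Against 3 this mix gives (9/56)·2 + (47/56)·5 = 253/56.
The column player will play 1, holding the row player to 155/56. Shifting weight toward the row that does better against 1 would raise this floor (the equalizing mix achieves 29/7 against both 1 and 3), so the proposed strategy is not optimal.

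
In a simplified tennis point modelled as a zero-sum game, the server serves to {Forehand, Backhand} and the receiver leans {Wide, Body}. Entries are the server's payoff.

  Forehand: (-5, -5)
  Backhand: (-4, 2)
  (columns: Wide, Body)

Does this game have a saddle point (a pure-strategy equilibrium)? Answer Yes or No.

Row minima: Forehand → -5, Backhand → -4; maximin = -4.
Column maxima: Wide → -4, Body → 2; minimax = -4.
maximin = minimax = -4, so a saddle point exists.

Yes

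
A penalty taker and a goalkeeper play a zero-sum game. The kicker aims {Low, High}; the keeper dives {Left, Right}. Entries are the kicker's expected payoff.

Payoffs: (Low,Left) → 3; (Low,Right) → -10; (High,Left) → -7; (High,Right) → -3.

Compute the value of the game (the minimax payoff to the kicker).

-79/17

Row minima: Low → -10, High → -7; maximin = -7.
Column maxima: Left → 3, Right → -3; minimax = -3.
-7 ≠ -3, so there is no saddle point; optimal play is mixed.
Let the kicker play Low with probability p. Expected payoff against Left: 3p + (-7)(1−p) = 10p − 7; against Right: (-10)p + (-3)(1−p) = −7p − 3.
Setting these equal: 10p − 7 = −7p − 3 ⇒ 17p = 4 ⇒ p = 4/17, and the value is (10)·(4/17) − 7 = -79/17.
For the keeper: with q = P(Left), equating Low's and High's payoffs gives 13q − 10 = −4q − 3 ⇒ q = 7/17.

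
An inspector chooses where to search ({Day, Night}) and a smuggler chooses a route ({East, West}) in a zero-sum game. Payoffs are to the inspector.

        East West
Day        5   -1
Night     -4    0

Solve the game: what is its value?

-2/5

Row minima: Day → -1, Night → -4; maximin = -1.
Column maxima: East → 5, West → 0; minimax = 0.
-1 ≠ 0, so there is no saddle point; optimal play is mixed.
Let the inspector play Day with probability p. Expected payoff against East: 5p + (-4)(1−p) = 9p − 4; against West: (-1)p + 0(1−p) = −p.
Setting these equal: 9p − 4 = −p ⇒ 10p = 4 ⇒ p = 2/5, and the value is (9)·(2/5) − 4 = -2/5.
For the smuggler: with q = P(East), equating Day's and Night's payoffs gives 6q − 1 = −4q ⇒ q = 1/10.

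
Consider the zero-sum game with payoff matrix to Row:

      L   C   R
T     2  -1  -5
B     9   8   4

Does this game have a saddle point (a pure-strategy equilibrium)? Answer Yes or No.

Row minima: T → -5, B → 4; maximin = 4.
Column maxima: L → 9, C → 8, R → 4; minimax = 4.
maximin = minimax = 4, so a saddle point exists.

Yes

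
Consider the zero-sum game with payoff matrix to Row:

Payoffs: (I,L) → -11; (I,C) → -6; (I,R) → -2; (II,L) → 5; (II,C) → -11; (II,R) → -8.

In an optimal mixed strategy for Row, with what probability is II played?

Row minima: I → -11, II → -11; maximin = -11.
Column maxima: L → 5, C → -6, R → -2; minimax = -6.
-11 ≠ -6, so there is no saddle point; optimal play is mixed.
R is strictly dominated by C (it gives Row strictly more in every row), so Column never plays it.
On the remaining 2×2 (I, II vs L, C):
Let Row play I with probability p. Expected payoff against L: (-11)p + 5(1−p) = −16p + 5; against C: (-6)p + (-11)(1−p) = 5p − 11.
Setting these equal: −16p + 5 = 5p − 11 ⇒ −21p = -16 ⇒ p = 16/21, and the value is (-16)·(16/21) + 5 = -151/21.
For Column: with q = P(L), equating I's and II's payoffs gives −5q − 6 = 16q − 11 ⇒ q = 5/21.

5/21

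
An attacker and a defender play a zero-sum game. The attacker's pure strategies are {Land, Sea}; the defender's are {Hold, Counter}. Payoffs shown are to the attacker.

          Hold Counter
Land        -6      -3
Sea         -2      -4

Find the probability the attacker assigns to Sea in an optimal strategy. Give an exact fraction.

3/5

Row minima: Land → -6, Sea → -4; maximin = -4.
Column maxima: Hold → -2, Counter → -3; minimax = -3.
-4 ≠ -3, so there is no saddle point; optimal play is mixed.
Let the attacker play Land with probability p. Expected payoff against Hold: (-6)p + (-2)(1−p) = −4p − 2; against Counter: (-3)p + (-4)(1−p) = p − 4.
Setting these equal: −4p − 2 = p − 4 ⇒ −5p = -2 ⇒ p = 2/5, and the value is (-4)·(2/5) − 2 = -18/5.
For the defender: with q = P(Hold), equating Land's and Sea's payoffs gives −3q − 3 = 2q − 4 ⇒ q = 1/5.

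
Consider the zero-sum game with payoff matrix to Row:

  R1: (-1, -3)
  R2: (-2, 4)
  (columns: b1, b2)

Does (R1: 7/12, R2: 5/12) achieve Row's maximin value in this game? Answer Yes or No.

Against b1 this mix gives (7/12)·(-1) + (5/12)·(-2) = -17/12.
Against b2 this mix gives (7/12)·(-3) + (5/12)·4 = -1/12.
Column will play b1, holding Row to -17/12. Shifting weight toward the row that does better against b1 would raise this floor (the equalizing mix achieves -5/4 against both b1 and b2), so the proposed strategy is not optimal.

No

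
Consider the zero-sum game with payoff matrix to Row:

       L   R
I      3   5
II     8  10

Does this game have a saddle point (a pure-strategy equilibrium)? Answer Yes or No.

Row minima: I → 3, II → 8; maximin = 8.
Column maxima: L → 8, R → 10; minimax = 8.
maximin = minimax = 8, so a saddle point exists.

Yes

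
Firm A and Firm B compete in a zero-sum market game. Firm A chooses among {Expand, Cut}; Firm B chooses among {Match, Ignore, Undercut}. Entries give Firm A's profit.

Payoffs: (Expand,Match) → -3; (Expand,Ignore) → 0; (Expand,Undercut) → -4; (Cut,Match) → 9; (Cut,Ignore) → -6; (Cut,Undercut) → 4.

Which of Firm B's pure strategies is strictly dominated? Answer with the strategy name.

Match

Undercut holds Firm A's payoff strictly below Match in every row: -4 < -3, 4 < 9.
So Match is strictly dominated for Firm B.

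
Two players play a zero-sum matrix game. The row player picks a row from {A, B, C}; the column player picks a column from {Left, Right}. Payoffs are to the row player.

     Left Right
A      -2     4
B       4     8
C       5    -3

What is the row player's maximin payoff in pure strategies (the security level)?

Row minima: A → -2, B → 4, C → -3.
The best of these is 4.

4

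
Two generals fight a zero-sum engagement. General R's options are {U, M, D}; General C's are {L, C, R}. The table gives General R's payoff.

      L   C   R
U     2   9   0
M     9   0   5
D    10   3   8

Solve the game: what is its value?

36/7

Row minima: U → 0, M → 0, D → 3; maximin = 3.
Column maxima: L → 10, C → 9, R → 8; minimax = 8.
3 ≠ 8, so there is no saddle point; optimal play is mixed.
M is strictly dominated by D, so General R never plays it.
L is strictly dominated by R (it gives General R strictly more in every row), so General C never plays it.
On the remaining 2×2 (U, D vs C, R):
Let General R play U with probability p. Expected payoff against C: 9p + 3(1−p) = 6p + 3; against R: 0p + 8(1−p) = −8p + 8.
Setting these equal: 6p + 3 = −8p + 8 ⇒ 14p = 5 ⇒ p = 5/14, and the value is (6)·(5/14) + 3 = 36/7.
For General C: with q = P(C), equating U's and D's payoffs gives 9q = −5q + 8 ⇒ q = 4/7.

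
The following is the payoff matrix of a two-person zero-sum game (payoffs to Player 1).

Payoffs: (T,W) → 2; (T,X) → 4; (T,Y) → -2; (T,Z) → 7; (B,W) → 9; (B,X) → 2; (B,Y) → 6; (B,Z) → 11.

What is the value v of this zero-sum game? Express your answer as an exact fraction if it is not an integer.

14/5

Row minima: T → -2, B → 2; maximin = 2.
Column maxima: W → 9, X → 4, Y → 6, Z → 11; minimax = 4.
2 ≠ 4, so there is no saddle point; optimal play is mixed.
W is strictly dominated by Y (it gives Player 1 strictly more in every row), so Player 2 never plays it.
Z is strictly dominated by X (it gives Player 1 strictly more in every row), so Player 2 never plays it.
On the remaining 2×2 (T, B vs X, Y):
Let Player 1 play T with probability p. Expected payoff against X: 4p + 2(1−p) = 2p + 2; against Y: (-2)p + 6(1−p) = −8p + 6.
Setting these equal: 2p + 2 = −8p + 6 ⇒ 10p = 4 ⇒ p = 2/5, and the value is (2)·(2/5) + 2 = 14/5.
For Player 2: with q = P(X), equating T's and B's payoffs gives 6q − 2 = −4q + 6 ⇒ q = 4/5.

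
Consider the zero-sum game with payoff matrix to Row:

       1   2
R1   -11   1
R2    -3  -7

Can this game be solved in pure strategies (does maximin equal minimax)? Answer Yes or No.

No

Row minima: R1 → -11, R2 → -7; maximin = -7.
Column maxima: 1 → -3, 2 → 1; minimax = -3.
-7 ≠ -3, so no pure-strategy equilibrium exists.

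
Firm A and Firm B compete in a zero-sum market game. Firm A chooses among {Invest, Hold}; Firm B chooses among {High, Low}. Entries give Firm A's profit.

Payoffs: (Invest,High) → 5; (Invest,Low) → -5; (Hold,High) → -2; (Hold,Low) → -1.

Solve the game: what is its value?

-15/11

Row minima: Invest → -5, Hold → -2; maximin = -2.
Column maxima: High → 5, Low → -1; minimax = -1.
-2 ≠ -1, so there is no saddle point; optimal play is mixed.
Let Firm A play Invest with probability p. Expected payoff against High: 5p + (-2)(1−p) = 7p − 2; against Low: (-5)p + (-1)(1−p) = −4p − 1.
Setting these equal: 7p − 2 = −4p − 1 ⇒ 11p = 1 ⇒ p = 1/11, and the value is (7)·(1/11) − 2 = -15/11.
For Firm B: with q = P(High), equating Invest's and Hold's payoffs gives 10q − 5 = −q − 1 ⇒ q = 4/11.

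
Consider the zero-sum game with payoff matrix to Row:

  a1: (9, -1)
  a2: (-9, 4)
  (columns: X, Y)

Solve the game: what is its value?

27/23

Row minima: a1 → -1, a2 → -9; maximin = -1.
Column maxima: X → 9, Y → 4; minimax = 4.
-1 ≠ 4, so there is no saddle point; optimal play is mixed.
Let Row play a1 with probability p. Expected payoff against X: 9p + (-9)(1−p) = 18p − 9; against Y: (-1)p + 4(1−p) = −5p + 4.
Setting these equal: 18p − 9 = −5p + 4 ⇒ 23p = 13 ⇒ p = 13/23, and the value is (18)·(13/23) − 9 = 27/23.
For Column: with q = P(X), equating a1's and a2's payoffs gives 10q − 1 = −13q + 4 ⇒ q = 5/23.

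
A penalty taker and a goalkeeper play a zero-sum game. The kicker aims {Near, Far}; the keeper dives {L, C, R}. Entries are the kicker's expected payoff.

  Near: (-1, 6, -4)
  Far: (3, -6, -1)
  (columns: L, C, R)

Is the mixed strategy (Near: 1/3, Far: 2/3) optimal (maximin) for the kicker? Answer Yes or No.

Yes

Against L this mix gives (1/3)·(-1) + (2/3)·3 = 5/3.
Against C this mix gives (1/3)·6 + (2/3)·(-6) = -2.
Against R this mix gives (1/3)·(-4) + (2/3)·(-1) = -2.
All of the keeper's active replies (C, R) yield -2, and no column does worse for the kicker. The mix makes the keeper indifferent and guarantees -2, so it is optimal.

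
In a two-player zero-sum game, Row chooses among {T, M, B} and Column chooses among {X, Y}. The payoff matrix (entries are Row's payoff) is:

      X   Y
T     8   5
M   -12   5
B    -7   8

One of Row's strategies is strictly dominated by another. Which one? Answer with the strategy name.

B gives a strictly higher payoff than M against every column: -7 > -12, 8 > 5.
So M is strictly dominated and Row never plays it.

M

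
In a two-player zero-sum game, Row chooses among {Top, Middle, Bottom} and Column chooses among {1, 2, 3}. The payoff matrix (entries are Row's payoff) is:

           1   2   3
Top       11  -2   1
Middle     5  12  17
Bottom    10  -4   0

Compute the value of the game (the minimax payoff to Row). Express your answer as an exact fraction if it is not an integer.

Row minima: Top → -2, Middle → 5, Bottom → -4; maximin = 5.
Column maxima: 1 → 11, 2 → 12, 3 → 17; minimax = 11.
5 ≠ 11, so there is no saddle point; optimal play is mixed.
Bottom is strictly dominated by Top, so Row never plays it.
3 is strictly dominated by 2 (it gives Row strictly more in every row), so Column never plays it.
On the remaining 2×2 (Top, Middle vs 1, 2):
Let Row play Top with probability p. Expected payoff against 1: 11p + 5(1−p) = 6p + 5; against 2: (-2)p + 12(1−p) = −14p + 12.
Setting these equal: 6p + 5 = −14p + 12 ⇒ 20p = 7 ⇒ p = 7/20, and the value is (6)·(7/20) + 5 = 71/10.
For Column: with q = P(1), equating Top's and Middle's payoffs gives 13q − 2 = −7q + 12 ⇒ q = 7/10.

71/10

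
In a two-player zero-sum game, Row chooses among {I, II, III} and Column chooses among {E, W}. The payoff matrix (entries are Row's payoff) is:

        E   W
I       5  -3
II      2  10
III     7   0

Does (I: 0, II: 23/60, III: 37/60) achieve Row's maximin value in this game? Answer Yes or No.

Against E this mix gives (23/60)·2 + (37/60)·7 = 61/12.
Against W this mix gives (23/60)·10 + (37/60)·0 = 23/6.
Column will play W, holding Row to 23/6. Shifting weight toward the row that does better against W would raise this floor (the equalizing mix achieves 14/3 against both W and E), so the proposed strategy is not optimal.

No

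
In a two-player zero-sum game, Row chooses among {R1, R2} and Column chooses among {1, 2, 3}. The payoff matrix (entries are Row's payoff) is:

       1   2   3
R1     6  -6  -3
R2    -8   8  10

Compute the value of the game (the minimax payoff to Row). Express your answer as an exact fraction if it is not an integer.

0

Row minima: R1 → -6, R2 → -8; maximin = -6.
Column maxima: 1 → 6, 2 → 8, 3 → 10; minimax = 6.
-6 ≠ 6, so there is no saddle point; optimal play is mixed.
3 is strictly dominated by 2 (it gives Row strictly more in every row), so Column never plays it.
On the remaining 2×2 (R1, R2 vs 1, 2):
Let Row play R1 with probability p. Expected payoff against 1: 6p + (-8)(1−p) = 14p − 8; against 2: (-6)p + 8(1−p) = −14p + 8.
Setting these equal: 14p − 8 = −14p + 8 ⇒ 28p = 16 ⇒ p = 4/7, and the value is (14)·(4/7) − 8 = 0.
For Column: with q = P(1), equating R1's and R2's payoffs gives 12q − 6 = −16q + 8 ⇒ q = 1/2.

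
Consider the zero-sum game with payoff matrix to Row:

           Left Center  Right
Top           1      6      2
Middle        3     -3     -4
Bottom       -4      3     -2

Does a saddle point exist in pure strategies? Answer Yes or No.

Row minima: Top → 1, Middle → -4, Bottom → -4; maximin = 1.
Column maxima: Left → 3, Center → 6, Right → 2; minimax = 2.
1 ≠ 2, so no pure-strategy equilibrium exists.

No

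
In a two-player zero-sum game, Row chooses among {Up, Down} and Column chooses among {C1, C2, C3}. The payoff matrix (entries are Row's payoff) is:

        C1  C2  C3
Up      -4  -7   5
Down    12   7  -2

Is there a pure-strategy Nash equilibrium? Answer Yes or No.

No

Row minima: Up → -7, Down → -2; maximin = -2.
Column maxima: C1 → 12, C2 → 7, C3 → 5; minimax = 5.
-2 ≠ 5, so no pure-strategy equilibrium exists.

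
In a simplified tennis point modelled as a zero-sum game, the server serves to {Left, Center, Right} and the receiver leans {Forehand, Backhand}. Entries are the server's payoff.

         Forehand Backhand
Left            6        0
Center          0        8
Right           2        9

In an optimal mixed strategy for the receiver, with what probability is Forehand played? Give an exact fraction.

Row minima: Left → 0, Center → 0, Right → 2; maximin = 2.
Column maxima: Forehand → 6, Backhand → 9; minimax = 6.
2 ≠ 6, so there is no saddle point; optimal play is mixed.
Center is strictly dominated by Right, so the server never plays it.
On the remaining 2×2 (Left, Right vs Forehand, Backhand):
Let the server play Left with probability p. Expected payoff against Forehand: 6p + 2(1−p) = 4p + 2; against Backhand: 0p + 9(1−p) = −9p + 9.
Setting these equal: 4p + 2 = −9p + 9 ⇒ 13p = 7 ⇒ p = 7/13, and the value is (4)·(7/13) + 2 = 54/13.
For the receiver: with q = P(Forehand), equating Left's and Right's payoffs gives 6q = −7q + 9 ⇒ q = 9/13.

9/13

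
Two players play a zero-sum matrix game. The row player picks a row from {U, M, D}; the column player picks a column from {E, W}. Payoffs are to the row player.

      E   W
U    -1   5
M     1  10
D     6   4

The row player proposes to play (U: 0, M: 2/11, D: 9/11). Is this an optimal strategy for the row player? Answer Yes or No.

Against E this mix gives (2/11)·1 + (9/11)·6 = 56/11.
Against W this mix gives (2/11)·10 + (9/11)·4 = 56/11.
All of the column player's active replies (E, W) yield 56/11, and no column does worse for the row player. The mix makes the column player indifferent and guarantees 56/11, so it is optimal.

Yes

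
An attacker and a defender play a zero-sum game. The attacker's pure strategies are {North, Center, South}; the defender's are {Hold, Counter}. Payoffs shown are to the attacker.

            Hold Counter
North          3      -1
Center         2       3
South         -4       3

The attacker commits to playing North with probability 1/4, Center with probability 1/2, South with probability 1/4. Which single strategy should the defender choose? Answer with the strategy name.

Hold

If the defender plays Hold, the attacker's expected payoff is (1/4)·3 + (1/2)·2 + (1/4)·(-4) = 3/4.
If the defender plays Counter, the attacker's expected payoff is (1/4)·(-1) + (1/2)·3 + (1/4)·3 = 2.
The defender minimizes the attacker's payoff; the smallest is 3/4, so the best response is Hold.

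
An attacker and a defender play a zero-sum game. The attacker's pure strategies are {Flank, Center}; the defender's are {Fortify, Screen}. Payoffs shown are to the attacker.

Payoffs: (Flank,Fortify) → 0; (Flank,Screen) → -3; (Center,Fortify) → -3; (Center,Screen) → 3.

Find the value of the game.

-1

Row minima: Flank → -3, Center → -3; maximin = -3.
Column maxima: Fortify → 0, Screen → 3; minimax = 0.
-3 ≠ 0, so there is no saddle point; optimal play is mixed.
Let the attacker play Flank with probability p. Expected payoff against Fortify: 0p + (-3)(1−p) = 3p − 3; against Screen: (-3)p + 3(1−p) = −6p + 3.
Setting these equal: 3p − 3 = −6p + 3 ⇒ 9p = 6 ⇒ p = 2/3, and the value is (3)·(2/3) − 3 = -1.
For the defender: with q = P(Fortify), equating Flank's and Center's payoffs gives 3q − 3 = −6q + 3 ⇒ q = 2/3.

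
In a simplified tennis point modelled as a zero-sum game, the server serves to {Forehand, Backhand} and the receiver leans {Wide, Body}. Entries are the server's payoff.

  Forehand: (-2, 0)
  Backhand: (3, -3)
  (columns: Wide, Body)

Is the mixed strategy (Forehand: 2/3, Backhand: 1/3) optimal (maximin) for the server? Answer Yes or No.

Against Wide this mix gives (2/3)·(-2) + (1/3)·3 = -1/3.
Against Body this mix gives (2/3)·0 + (1/3)·(-3) = -1.
The receiver will play Body, holding the server to -1. Shifting weight toward the row that does better against Body would raise this floor (the equalizing mix achieves -3/4 against both Body and Wide), so the proposed strategy is not optimal.

No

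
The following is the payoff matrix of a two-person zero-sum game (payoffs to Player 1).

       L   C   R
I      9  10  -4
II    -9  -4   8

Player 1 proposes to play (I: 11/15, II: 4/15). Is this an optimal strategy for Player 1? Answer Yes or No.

Against L this mix gives (11/15)·9 + (4/15)·(-9) = 21/5.
Against C this mix gives (11/15)·10 + (4/15)·(-4) = 94/15.
Against R this mix gives (11/15)·(-4) + (4/15)·8 = -4/5.
Player 2 will play R, holding Player 1 to -4/5. Shifting weight toward the row that does better against R would raise this floor (the equalizing mix achieves 6/5 against both R and L), so the proposed strategy is not optimal.

No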